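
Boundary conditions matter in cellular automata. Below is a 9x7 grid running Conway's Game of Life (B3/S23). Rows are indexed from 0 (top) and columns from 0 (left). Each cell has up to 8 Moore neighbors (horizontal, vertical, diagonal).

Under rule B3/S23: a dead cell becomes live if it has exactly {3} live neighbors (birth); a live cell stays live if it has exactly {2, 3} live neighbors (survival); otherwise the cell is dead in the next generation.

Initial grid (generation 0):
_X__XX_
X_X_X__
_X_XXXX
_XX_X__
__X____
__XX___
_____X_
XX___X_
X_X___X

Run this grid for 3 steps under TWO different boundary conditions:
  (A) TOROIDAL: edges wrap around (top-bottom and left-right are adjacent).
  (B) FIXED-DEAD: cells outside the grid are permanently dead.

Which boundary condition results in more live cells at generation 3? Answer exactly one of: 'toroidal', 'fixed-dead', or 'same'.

Under TOROIDAL boundary, generation 3:
XXX____
X_XX__X
_____XX
XXX____
X__X___
XX___X_
_XX____
X______
XX_____
Population = 22

Under FIXED-DEAD boundary, generation 3:
_X___X_
X____X_
_X_XX__
_______
_X_X___
_X_____
X___XX_
X___XX_
XX_____
Population = 18

Comparison: toroidal=22, fixed-dead=18 -> toroidal

Answer: toroidal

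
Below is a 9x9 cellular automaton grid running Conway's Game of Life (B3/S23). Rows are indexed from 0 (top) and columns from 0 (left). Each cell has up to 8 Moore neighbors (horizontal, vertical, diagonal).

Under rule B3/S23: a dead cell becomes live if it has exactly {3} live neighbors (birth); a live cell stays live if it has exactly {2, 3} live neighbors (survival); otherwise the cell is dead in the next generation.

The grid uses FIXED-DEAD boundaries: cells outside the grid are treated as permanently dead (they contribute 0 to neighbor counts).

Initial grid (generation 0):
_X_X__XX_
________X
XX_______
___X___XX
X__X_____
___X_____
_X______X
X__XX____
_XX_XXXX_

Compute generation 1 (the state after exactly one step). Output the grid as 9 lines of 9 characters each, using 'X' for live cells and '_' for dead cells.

Simulating step by step:
Generation 0 (given above): 24 live cells
Generation 1: 27 live cells
(generation 1 grid is the final answer)

Answer: _______X_
XXX____X_
_______XX
XXX______
__XXX____
__X______
__XXX____
X__XX_XX_
_XX_XXX__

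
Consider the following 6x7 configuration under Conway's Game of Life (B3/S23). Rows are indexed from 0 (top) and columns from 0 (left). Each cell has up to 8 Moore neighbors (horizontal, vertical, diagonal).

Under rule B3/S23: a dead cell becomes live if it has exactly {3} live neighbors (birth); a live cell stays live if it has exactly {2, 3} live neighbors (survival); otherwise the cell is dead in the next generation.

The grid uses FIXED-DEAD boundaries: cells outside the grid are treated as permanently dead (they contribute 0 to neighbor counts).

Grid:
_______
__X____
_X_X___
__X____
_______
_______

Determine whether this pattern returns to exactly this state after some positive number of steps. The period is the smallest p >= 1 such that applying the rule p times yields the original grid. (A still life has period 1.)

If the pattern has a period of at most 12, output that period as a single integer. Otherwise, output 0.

Simulating and comparing each generation to the original:
Gen 0 (original, given above): 4 live cells
Gen 1: 4 live cells, MATCHES original -> period = 1

Answer: 1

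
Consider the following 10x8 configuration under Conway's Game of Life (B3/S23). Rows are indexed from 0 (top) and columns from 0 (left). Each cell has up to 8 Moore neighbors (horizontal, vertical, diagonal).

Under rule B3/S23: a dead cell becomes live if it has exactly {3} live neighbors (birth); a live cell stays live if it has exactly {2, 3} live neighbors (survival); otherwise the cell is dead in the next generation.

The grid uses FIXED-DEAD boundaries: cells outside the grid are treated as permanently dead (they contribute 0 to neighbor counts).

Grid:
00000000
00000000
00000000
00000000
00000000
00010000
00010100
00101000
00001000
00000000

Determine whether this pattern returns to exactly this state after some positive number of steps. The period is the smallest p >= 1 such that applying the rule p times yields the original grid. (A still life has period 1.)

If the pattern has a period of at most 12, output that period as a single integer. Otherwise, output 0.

Simulating and comparing each generation to the original:
Gen 0 (original, given above): 6 live cells
Gen 1: 6 live cells, differs from original
Gen 2: 6 live cells, MATCHES original -> period = 2

Answer: 2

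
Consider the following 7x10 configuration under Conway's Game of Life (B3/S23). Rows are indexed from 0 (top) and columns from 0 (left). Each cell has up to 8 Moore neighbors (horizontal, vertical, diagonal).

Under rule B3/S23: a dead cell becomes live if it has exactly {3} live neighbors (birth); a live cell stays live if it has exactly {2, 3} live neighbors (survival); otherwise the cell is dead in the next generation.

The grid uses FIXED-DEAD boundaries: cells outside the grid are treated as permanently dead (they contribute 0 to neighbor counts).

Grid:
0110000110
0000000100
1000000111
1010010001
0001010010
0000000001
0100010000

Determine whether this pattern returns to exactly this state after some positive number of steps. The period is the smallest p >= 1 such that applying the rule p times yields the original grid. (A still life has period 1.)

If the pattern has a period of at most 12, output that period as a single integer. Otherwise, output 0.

Simulating and comparing each generation to the original:
Gen 0 (original, given above): 19 live cells
Gen 1: 18 live cells, differs from original
Gen 2: 15 live cells, differs from original
Gen 3: 17 live cells, differs from original
Gen 4: 17 live cells, differs from original
Gen 5: 22 live cells, differs from original
Gen 6: 16 live cells, differs from original
Gen 7: 17 live cells, differs from original
Gen 8: 20 live cells, differs from original
Gen 9: 22 live cells, differs from original
Gen 10: 21 live cells, differs from original
Gen 11: 15 live cells, differs from original
Gen 12: 13 live cells, differs from original
No period found within 12 steps.

Answer: 0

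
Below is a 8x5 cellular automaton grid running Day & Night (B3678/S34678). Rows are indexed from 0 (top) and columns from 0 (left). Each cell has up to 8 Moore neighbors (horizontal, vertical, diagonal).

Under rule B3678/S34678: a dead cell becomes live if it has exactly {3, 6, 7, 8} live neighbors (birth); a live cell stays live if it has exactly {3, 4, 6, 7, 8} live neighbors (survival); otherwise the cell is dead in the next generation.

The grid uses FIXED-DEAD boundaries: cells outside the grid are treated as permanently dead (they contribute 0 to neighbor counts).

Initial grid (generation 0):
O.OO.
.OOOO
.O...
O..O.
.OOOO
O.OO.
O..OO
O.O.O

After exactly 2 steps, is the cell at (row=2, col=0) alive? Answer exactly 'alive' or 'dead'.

Answer: alive

Derivation:
Simulating step by step:
Generation 0 (given above): 23 live cells
Generation 1: 17 live cells
..OOO
OO.O.
OO..O
...OO
OO..O
...O.
....O
.O...
Generation 2: 15 live cells
.OOO.
OO.O.
OO..O
..OOO
..O.O
....O
.....
.....

Cell (2,0) at generation 2: 1 -> alive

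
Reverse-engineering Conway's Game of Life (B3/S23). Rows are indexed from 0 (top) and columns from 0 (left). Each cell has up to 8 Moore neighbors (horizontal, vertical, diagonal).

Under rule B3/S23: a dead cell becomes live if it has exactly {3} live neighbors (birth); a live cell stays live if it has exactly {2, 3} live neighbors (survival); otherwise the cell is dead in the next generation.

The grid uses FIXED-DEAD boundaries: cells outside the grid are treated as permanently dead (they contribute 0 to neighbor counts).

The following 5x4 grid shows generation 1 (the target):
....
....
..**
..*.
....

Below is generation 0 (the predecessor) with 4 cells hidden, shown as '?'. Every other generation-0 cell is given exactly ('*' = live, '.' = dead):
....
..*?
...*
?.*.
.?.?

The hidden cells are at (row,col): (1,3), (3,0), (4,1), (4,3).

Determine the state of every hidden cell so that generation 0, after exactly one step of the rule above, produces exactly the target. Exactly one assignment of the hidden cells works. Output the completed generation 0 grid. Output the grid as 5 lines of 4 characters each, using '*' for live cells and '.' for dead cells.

Answer: ....
..*.
...*
..*.
.*..

Derivation:
Hidden generation-0 cells (in order): (1,3), (3,0), (4,1), (4,3).
A hidden cell only influences target cells in its own 3x3 neighborhood. Try each of the 2^4 = 16 assignments, step the completed generation 0 forward once under B3/S23, and compare with the target:
  (1,3)=. (3,0)=. (4,1)=. (4,3)=. -> step gives (3,2)='.' but target has '*' -> reject
  (1,3)=. (3,0)=. (4,1)=. (4,3)=* -> step gives (3,3)='*' but target has '.' -> reject
  (1,3)=. (3,0)=. (4,1)=* (4,3)=. -> step reproduces the target at every cell -> ACCEPT
  (1,3)=. (3,0)=. (4,1)=* (4,3)=* -> step gives (3,3)='*' but target has '.' -> reject
  (1,3)=. (3,0)=* (4,1)=. (4,3)=. -> step gives (2,1)='*' but target has '.' -> reject
  (1,3)=. (3,0)=* (4,1)=. (4,3)=* -> step gives (2,1)='*' but target has '.' -> reject
  (1,3)=. (3,0)=* (4,1)=* (4,3)=. -> step gives (2,1)='*' but target has '.' -> reject
  (1,3)=. (3,0)=* (4,1)=* (4,3)=* -> step gives (2,1)='*' but target has '.' -> reject
  (1,3)=* (3,0)=. (4,1)=. (4,3)=. -> step gives (1,2)='*' but target has '.' -> reject
  (1,3)=* (3,0)=. (4,1)=. (4,3)=* -> step gives (1,2)='*' but target has '.' -> reject
  (1,3)=* (3,0)=. (4,1)=* (4,3)=. -> step gives (1,2)='*' but target has '.' -> reject
  (1,3)=* (3,0)=. (4,1)=* (4,3)=* -> step gives (1,2)='*' but target has '.' -> reject
  (1,3)=* (3,0)=* (4,1)=. (4,3)=. -> step gives (1,2)='*' but target has '.' -> reject
  (1,3)=* (3,0)=* (4,1)=. (4,3)=* -> step gives (1,2)='*' but target has '.' -> reject
  (1,3)=* (3,0)=* (4,1)=* (4,3)=. -> step gives (1,2)='*' but target has '.' -> reject
  (1,3)=* (3,0)=* (4,1)=* (4,3)=* -> step gives (1,2)='*' but target has '.' -> reject
Unique solution: (1,3)=dead, (3,0)=dead, (4,1)=live, (4,3)=dead.
Check: live-neighbor counts of every cell in the completed generation 0:
0111
0112
0232
1222
1121
Applying B3/S23 to generation 0 with these counts gives:
....
....
..**
..*.
....
which matches the target exactly.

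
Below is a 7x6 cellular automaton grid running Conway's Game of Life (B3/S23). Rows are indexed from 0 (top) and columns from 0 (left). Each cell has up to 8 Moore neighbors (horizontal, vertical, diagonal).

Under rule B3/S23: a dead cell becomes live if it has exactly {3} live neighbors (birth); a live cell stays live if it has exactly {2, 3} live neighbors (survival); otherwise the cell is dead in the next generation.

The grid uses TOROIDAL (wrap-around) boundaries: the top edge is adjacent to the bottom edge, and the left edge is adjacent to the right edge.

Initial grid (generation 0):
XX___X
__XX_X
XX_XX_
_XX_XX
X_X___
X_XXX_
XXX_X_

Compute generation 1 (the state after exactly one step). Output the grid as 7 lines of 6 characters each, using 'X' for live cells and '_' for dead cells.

Answer: ______
___X__
______
____X_
X_____
X___X_
____X_

Derivation:
Simulating step by step:
Generation 0 (given above): 24 live cells
Generation 1: 6 live cells
(generation 1 grid is the final answer)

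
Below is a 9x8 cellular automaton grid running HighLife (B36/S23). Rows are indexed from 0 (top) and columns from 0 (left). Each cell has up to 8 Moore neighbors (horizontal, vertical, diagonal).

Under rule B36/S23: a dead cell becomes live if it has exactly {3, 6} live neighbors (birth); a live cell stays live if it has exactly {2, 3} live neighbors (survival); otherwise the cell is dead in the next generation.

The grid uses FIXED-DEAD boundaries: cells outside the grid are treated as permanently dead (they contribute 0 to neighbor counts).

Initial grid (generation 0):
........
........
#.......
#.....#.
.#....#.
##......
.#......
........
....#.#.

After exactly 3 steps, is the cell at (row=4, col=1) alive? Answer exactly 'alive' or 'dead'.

Answer: alive

Derivation:
Simulating step by step:
Generation 0 (given above): 10 live cells
Generation 1: 8 live cells
........
........
........
##......
.#......
###.....
##......
........
........
Generation 2: 5 live cells
........
........
........
##......
........
..#.....
#.#.....
........
........
Generation 3: 3 live cells
........
........
........
........
.#......
.#......
.#......
........
........

Cell (4,1) at generation 3: 1 -> alive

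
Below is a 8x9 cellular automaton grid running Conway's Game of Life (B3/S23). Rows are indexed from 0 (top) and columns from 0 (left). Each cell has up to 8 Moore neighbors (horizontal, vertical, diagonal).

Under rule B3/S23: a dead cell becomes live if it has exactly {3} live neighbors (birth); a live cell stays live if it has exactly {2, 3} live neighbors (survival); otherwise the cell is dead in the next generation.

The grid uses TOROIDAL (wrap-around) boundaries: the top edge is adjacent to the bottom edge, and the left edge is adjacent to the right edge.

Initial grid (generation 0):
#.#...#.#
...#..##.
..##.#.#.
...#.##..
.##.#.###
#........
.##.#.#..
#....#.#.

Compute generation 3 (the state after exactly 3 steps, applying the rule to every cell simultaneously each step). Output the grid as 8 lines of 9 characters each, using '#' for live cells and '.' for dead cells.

Answer: #.#..#..#
.....#...
##...##..
.#.#.....
..##.##..
......#..
..#..##..
.#.#.#..#

Derivation:
Simulating step by step:
Generation 0 (given above): 28 live cells
Generation 1: 34 live cells
##...#...
.#.###...
..##.#.#.
.#......#
#####.###
#.....#.#
##...##.#
#.##.#.#.
Generation 2: 25 live cells
#....#..#
##.#.#...
##.#.##..
.....#...
..##.##..
...##....
..#.##...
..#..#.#.
Generation 3: 23 live cells
(generation 3 grid is the final answer)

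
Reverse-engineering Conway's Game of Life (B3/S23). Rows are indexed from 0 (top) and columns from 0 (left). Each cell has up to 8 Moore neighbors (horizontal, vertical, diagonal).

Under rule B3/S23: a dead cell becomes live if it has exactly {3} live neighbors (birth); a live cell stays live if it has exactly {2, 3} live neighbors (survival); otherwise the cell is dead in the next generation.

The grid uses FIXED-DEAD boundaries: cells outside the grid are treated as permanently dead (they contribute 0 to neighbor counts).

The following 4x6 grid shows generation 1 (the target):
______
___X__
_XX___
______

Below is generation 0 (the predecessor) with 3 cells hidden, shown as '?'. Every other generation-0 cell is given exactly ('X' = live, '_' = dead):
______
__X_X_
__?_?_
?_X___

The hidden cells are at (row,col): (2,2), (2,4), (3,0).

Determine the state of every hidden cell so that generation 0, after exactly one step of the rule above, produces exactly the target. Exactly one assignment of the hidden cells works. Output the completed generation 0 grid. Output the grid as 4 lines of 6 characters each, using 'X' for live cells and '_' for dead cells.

Hidden generation-0 cells (in order): (2,2), (2,4), (3,0).
A hidden cell only influences target cells in its own 3x3 neighborhood. Try each of the 2^3 = 8 assignments, step the completed generation 0 forward once under B3/S23, and compare with the target:
  (2,2)=_ (2,4)=_ (3,0)=_ -> step gives (1,3)='_' but target has 'X' -> reject
  (2,2)=_ (2,4)=_ (3,0)=X -> step gives (1,3)='_' but target has 'X' -> reject
  (2,2)=_ (2,4)=X (3,0)=_ -> step gives (2,1)='_' but target has 'X' -> reject
  (2,2)=_ (2,4)=X (3,0)=X -> step gives (2,2)='_' but target has 'X' -> reject
  (2,2)=X (2,4)=_ (3,0)=_ -> step reproduces the target at every cell -> ACCEPT
  (2,2)=X (2,4)=_ (3,0)=X -> step gives (2,1)='_' but target has 'X' -> reject
  (2,2)=X (2,4)=X (3,0)=_ -> step gives (1,3)='_' but target has 'X' -> reject
  (2,2)=X (2,4)=X (3,0)=X -> step gives (1,3)='_' but target has 'X' -> reject
Unique solution: (2,2)=live, (2,4)=dead, (3,0)=dead.
Check: live-neighbor counts of every cell in the completed generation 0:
011211
021301
032411
021200
Applying B3/S23 to generation 0 with these counts gives:
______
___X__
_XX___
______
which matches the target exactly.

Answer: ______
__X_X_
__X___
__X___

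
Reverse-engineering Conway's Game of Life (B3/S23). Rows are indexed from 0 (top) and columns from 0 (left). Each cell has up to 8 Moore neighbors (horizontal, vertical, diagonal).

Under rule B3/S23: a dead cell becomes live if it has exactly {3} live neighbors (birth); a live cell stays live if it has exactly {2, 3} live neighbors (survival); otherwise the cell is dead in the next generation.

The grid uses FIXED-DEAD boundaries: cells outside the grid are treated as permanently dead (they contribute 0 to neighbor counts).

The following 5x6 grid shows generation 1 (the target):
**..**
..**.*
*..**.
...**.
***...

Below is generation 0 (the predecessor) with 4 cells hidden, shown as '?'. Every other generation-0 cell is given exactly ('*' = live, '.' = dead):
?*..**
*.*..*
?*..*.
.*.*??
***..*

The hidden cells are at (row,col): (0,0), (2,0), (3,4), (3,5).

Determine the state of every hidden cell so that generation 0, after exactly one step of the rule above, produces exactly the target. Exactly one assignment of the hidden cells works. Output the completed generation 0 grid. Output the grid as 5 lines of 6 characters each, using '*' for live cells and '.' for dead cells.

Answer: **..**
*.*..*
**..*.
.*.*..
***..*

Derivation:
Hidden generation-0 cells (in order): (0,0), (2,0), (3,4), (3,5).
A hidden cell only influences target cells in its own 3x3 neighborhood. Try each of the 2^4 = 16 assignments, step the completed generation 0 forward once under B3/S23, and compare with the target:
  (0,0)=. (2,0)=. (3,4)=. (3,5)=. -> step gives (0,0)='.' but target has '*' -> reject
  (0,0)=. (2,0)=. (3,4)=. (3,5)=* -> step gives (0,0)='.' but target has '*' -> reject
  (0,0)=. (2,0)=. (3,4)=* (3,5)=. -> step gives (0,0)='.' but target has '*' -> reject
  (0,0)=. (2,0)=. (3,4)=* (3,5)=* -> step gives (0,0)='.' but target has '*' -> reject
  (0,0)=. (2,0)=* (3,4)=. (3,5)=. -> step gives (0,0)='.' but target has '*' -> reject
  (0,0)=. (2,0)=* (3,4)=. (3,5)=* -> step gives (0,0)='.' but target has '*' -> reject
  (0,0)=. (2,0)=* (3,4)=* (3,5)=. -> step gives (0,0)='.' but target has '*' -> reject
  (0,0)=. (2,0)=* (3,4)=* (3,5)=* -> step gives (0,0)='.' but target has '*' -> reject
  (0,0)=* (2,0)=. (3,4)=. (3,5)=. -> step gives (1,0)='*' but target has '.' -> reject
  (0,0)=* (2,0)=. (3,4)=. (3,5)=* -> step gives (1,0)='*' but target has '.' -> reject
  (0,0)=* (2,0)=. (3,4)=* (3,5)=. -> step gives (1,0)='*' but target has '.' -> reject
  (0,0)=* (2,0)=. (3,4)=* (3,5)=* -> step gives (1,0)='*' but target has '.' -> reject
  (0,0)=* (2,0)=* (3,4)=. (3,5)=. -> step reproduces the target at every cell -> ACCEPT
  (0,0)=* (2,0)=* (3,4)=. (3,5)=* -> step gives (2,5)='*' but target has '.' -> reject
  (0,0)=* (2,0)=* (3,4)=* (3,5)=. -> step gives (2,3)='.' but target has '*' -> reject
  (0,0)=* (2,0)=* (3,4)=* (3,5)=* -> step gives (2,3)='.' but target has '*' -> reject
Unique solution: (0,0)=live, (2,0)=live, (3,4)=dead, (3,5)=dead.
Check: live-neighbor counts of every cell in the completed generation 0:
232222
462343
344322
555232
233220
Applying B3/S23 to generation 0 with these counts gives:
**..**
..**.*
*..**.
...**.
***...
which matches the target exactly.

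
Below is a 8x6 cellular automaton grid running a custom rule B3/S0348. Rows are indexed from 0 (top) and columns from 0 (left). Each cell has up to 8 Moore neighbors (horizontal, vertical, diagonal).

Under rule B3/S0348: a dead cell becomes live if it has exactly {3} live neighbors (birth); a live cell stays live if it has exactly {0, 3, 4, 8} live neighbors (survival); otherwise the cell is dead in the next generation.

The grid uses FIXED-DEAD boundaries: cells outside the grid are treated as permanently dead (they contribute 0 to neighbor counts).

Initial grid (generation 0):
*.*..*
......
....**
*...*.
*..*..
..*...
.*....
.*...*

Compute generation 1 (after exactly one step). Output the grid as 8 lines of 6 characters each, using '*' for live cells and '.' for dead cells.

Answer: *.*..*
....**
......
...***
.*....
.*....
..*...
.....*

Derivation:
Simulating step by step:
Generation 0 (given above): 13 live cells
Generation 1: 12 live cells
(generation 1 grid is the final answer)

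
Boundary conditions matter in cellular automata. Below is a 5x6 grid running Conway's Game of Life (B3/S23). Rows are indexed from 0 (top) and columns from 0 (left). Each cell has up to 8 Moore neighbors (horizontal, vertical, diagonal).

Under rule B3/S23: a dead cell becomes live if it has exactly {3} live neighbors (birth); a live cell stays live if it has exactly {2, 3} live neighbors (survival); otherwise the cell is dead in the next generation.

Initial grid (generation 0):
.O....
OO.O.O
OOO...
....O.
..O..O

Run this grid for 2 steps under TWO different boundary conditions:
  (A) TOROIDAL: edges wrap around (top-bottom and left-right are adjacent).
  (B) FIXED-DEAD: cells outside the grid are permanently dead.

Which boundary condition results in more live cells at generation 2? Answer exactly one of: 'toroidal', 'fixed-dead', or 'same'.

Under TOROIDAL boundary, generation 2:
O...OO
O.O..O
OOO...
.OO..O
.OOO..
Population = 15

Under FIXED-DEAD boundary, generation 2:
.O....
O.....
.OO.O.
.OO.O.
......
Population = 8

Comparison: toroidal=15, fixed-dead=8 -> toroidal

Answer: toroidal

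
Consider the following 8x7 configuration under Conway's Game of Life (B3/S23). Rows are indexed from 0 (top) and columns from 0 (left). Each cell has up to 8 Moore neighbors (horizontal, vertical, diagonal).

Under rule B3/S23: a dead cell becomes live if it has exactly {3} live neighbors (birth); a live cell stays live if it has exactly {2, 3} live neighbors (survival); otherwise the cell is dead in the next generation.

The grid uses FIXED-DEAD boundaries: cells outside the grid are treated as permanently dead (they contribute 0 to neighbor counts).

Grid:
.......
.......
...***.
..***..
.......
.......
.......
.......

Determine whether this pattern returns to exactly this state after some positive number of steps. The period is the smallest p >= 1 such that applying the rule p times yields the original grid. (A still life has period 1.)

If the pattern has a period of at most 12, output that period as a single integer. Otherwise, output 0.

Answer: 2

Derivation:
Simulating and comparing each generation to the original:
Gen 0 (original, given above): 6 live cells
Gen 1: 6 live cells, differs from original
Gen 2: 6 live cells, MATCHES original -> period = 2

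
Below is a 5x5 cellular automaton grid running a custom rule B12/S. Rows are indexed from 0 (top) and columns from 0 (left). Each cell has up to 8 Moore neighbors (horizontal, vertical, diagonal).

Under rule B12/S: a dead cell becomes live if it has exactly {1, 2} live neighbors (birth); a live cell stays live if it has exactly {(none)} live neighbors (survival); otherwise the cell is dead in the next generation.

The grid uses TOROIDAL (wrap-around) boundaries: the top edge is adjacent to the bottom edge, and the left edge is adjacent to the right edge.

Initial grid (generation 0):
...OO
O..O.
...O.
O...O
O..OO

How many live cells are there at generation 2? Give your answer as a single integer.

Simulating step by step:
Generation 0 (given above): 10 live cells
Generation 1: 8 live cells
.O...
.O...
.OO..
.OO..
.OO..
Generation 2: 4 live cells
...O.
...O.
...O.
.....
...O.
Population at generation 2: 4

Answer: 4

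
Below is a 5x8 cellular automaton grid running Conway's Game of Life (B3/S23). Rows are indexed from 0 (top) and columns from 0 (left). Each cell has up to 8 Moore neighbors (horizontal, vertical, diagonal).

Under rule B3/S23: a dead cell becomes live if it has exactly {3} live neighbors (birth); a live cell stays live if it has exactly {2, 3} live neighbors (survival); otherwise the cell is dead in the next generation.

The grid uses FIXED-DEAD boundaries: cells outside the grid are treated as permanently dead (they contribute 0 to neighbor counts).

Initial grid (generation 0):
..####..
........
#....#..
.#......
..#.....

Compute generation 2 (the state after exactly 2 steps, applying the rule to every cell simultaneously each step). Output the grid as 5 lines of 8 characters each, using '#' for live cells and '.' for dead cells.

Simulating step by step:
Generation 0 (given above): 8 live cells
Generation 1: 5 live cells
...##...
...#.#..
........
.#......
........
Generation 2: 3 live cells
(generation 2 grid is the final answer)

Answer: ...##...
...#....
........
........
........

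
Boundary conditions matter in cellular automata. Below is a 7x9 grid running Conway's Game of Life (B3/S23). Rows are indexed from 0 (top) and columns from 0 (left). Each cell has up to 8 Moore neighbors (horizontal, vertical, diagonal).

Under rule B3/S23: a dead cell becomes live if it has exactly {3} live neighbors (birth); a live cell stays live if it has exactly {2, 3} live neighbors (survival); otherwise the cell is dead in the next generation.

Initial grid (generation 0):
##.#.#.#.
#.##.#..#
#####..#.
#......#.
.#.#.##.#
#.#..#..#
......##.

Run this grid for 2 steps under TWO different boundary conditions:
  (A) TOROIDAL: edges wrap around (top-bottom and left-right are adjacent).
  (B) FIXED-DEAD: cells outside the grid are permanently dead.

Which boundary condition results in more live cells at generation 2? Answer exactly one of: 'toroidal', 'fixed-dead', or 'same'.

Answer: fixed-dead

Derivation:
Under TOROIDAL boundary, generation 2:
.###.#.#.
.....#.#.
....#..##
...#...#.
..#....##
#......##
.......#.
Population = 19

Under FIXED-DEAD boundary, generation 2:
......##.
##..##..#
....#....
#..#.....
#.#.....#
#.#.#...#
.....###.
Population = 20

Comparison: toroidal=19, fixed-dead=20 -> fixed-dead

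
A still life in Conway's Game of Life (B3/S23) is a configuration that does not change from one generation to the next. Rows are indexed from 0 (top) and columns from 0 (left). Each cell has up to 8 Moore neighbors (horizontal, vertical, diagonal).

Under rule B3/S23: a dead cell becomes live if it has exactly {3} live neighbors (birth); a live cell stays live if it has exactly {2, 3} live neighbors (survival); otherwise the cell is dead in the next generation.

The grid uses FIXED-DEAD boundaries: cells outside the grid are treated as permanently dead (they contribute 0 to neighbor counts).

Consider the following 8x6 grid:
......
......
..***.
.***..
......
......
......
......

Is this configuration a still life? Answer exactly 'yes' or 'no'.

Answer: no

Derivation:
Compute generation 1 and compare to generation 0 (given above):
Generation 1:
......
...*..
.*..*.
.*..*.
..*...
......
......
......
Cell (1,3) differs: gen0=0 vs gen1=1 -> NOT a still life.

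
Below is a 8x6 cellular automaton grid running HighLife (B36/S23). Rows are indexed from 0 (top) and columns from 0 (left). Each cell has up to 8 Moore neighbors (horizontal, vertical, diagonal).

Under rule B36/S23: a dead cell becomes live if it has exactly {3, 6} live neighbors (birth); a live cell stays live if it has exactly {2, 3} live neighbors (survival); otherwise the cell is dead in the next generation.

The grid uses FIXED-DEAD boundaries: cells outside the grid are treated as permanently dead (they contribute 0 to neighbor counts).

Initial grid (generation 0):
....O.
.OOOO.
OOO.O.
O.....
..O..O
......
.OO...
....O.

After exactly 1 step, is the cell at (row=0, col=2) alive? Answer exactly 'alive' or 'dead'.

Simulating step by step:
Generation 0 (given above): 15 live cells
Generation 1: 12 live cells
..O.O.
O...OO
O...O.
O.OO..
......
.OO...
......
......

Cell (0,2) at generation 1: 1 -> alive

Answer: alive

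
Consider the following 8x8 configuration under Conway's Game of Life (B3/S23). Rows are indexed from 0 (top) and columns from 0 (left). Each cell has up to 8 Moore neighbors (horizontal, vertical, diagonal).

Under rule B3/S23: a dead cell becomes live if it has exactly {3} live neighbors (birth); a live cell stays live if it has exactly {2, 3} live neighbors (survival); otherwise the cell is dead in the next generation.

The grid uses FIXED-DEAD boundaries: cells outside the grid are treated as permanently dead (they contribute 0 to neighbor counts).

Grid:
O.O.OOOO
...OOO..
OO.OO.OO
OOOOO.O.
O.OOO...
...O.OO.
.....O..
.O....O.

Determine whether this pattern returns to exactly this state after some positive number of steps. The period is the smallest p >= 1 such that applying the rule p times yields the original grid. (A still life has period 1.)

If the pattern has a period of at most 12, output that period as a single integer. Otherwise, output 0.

Simulating and comparing each generation to the original:
Gen 0 (original, given above): 31 live cells
Gen 1: 15 live cells, differs from original
Gen 2: 11 live cells, differs from original
Gen 3: 13 live cells, differs from original
Gen 4: 11 live cells, differs from original
Gen 5: 11 live cells, differs from original
Gen 6: 17 live cells, differs from original
Gen 7: 13 live cells, differs from original
Gen 8: 16 live cells, differs from original
Gen 9: 13 live cells, differs from original
Gen 10: 12 live cells, differs from original
Gen 11: 11 live cells, differs from original
Gen 12: 12 live cells, differs from original
No period found within 12 steps.

Answer: 0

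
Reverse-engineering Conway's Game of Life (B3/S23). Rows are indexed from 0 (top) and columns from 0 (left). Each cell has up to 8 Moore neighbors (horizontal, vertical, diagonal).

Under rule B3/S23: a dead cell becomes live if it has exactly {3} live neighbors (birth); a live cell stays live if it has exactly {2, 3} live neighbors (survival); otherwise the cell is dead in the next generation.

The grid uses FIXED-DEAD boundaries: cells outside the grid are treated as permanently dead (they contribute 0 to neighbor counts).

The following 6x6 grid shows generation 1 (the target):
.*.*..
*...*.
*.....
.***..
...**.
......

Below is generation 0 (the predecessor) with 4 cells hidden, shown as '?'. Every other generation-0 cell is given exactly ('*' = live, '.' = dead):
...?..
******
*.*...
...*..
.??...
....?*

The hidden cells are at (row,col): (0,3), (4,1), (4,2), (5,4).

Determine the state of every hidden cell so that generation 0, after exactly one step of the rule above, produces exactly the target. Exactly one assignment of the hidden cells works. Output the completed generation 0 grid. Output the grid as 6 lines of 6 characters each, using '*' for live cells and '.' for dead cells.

Answer: ...*..
******
*.*...
...*..
..*...
....**

Derivation:
Hidden generation-0 cells (in order): (0,3), (4,1), (4,2), (5,4).
A hidden cell only influences target cells in its own 3x3 neighborhood. Try each of the 2^4 = 16 assignments, step the completed generation 0 forward once under B3/S23, and compare with the target:
  (0,3)=. (4,1)=. (4,2)=. (5,4)=. -> step gives (0,2)='*' but target has '.' -> reject
  (0,3)=. (4,1)=. (4,2)=. (5,4)=* -> step gives (0,2)='*' but target has '.' -> reject
  (0,3)=. (4,1)=. (4,2)=* (5,4)=. -> step gives (0,2)='*' but target has '.' -> reject
  (0,3)=. (4,1)=. (4,2)=* (5,4)=* -> step gives (0,2)='*' but target has '.' -> reject
  (0,3)=. (4,1)=* (4,2)=. (5,4)=. -> step gives (0,2)='*' but target has '.' -> reject
  (0,3)=. (4,1)=* (4,2)=. (5,4)=* -> step gives (0,2)='*' but target has '.' -> reject
  (0,3)=. (4,1)=* (4,2)=* (5,4)=. -> step gives (0,2)='*' but target has '.' -> reject
  (0,3)=. (4,1)=* (4,2)=* (5,4)=* -> step gives (0,2)='*' but target has '.' -> reject
  (0,3)=* (4,1)=. (4,2)=. (5,4)=. -> step gives (3,1)='.' but target has '*' -> reject
  (0,3)=* (4,1)=. (4,2)=. (5,4)=* -> step gives (3,1)='.' but target has '*' -> reject
  (0,3)=* (4,1)=. (4,2)=* (5,4)=. -> step gives (4,3)='.' but target has '*' -> reject
  (0,3)=* (4,1)=. (4,2)=* (5,4)=* -> step reproduces the target at every cell -> ACCEPT
  (0,3)=* (4,1)=* (4,2)=. (5,4)=. -> step gives (3,3)='.' but target has '*' -> reject
  (0,3)=* (4,1)=* (4,2)=. (5,4)=* -> step gives (3,3)='.' but target has '*' -> reject
  (0,3)=* (4,1)=* (4,2)=* (5,4)=. -> step gives (3,1)='.' but target has '*' -> reject
  (0,3)=* (4,1)=* (4,2)=* (5,4)=* -> step gives (3,1)='.' but target has '*' -> reject
Unique solution: (0,3)=live, (4,1)=dead, (4,2)=live, (5,4)=live.
Check: live-neighbor counts of every cell in the completed generation 0:
234342
244431
254542
133210
011332
011211
Applying B3/S23 to generation 0 with these counts gives:
.*.*..
*...*.
*.....
.***..
...**.
......
which matches the target exactly.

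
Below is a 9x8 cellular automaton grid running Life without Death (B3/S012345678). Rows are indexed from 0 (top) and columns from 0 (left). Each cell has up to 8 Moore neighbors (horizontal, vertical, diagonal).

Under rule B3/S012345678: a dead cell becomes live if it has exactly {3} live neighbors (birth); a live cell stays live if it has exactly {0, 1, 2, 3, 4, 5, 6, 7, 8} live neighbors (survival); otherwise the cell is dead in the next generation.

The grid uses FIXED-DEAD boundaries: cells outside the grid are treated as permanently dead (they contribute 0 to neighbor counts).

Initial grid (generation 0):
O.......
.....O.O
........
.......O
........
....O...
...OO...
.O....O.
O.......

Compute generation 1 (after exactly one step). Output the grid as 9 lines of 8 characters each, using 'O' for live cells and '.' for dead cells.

Answer: O.......
.....O.O
......O.
.......O
........
...OO...
...OOO..
.O....O.
O.......

Derivation:
Simulating step by step:
Generation 0 (given above): 10 live cells
Generation 1: 13 live cells
(generation 1 grid is the final answer)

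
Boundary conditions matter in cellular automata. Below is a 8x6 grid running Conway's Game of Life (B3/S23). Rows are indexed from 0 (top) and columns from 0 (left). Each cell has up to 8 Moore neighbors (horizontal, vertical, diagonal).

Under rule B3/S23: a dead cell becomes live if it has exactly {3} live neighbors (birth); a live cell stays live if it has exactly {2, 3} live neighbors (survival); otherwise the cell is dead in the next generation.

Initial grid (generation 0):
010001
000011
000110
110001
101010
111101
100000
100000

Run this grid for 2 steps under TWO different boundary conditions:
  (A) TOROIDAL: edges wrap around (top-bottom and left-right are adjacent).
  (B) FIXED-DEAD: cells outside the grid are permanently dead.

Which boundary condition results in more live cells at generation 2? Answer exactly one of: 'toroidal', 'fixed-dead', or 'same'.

Under TOROIDAL boundary, generation 2:
010000
100101
000111
011100
000011
001010
101011
110011
Population = 22

Under FIXED-DEAD boundary, generation 2:
000011
000101
010100
011101
100001
001011
001000
000000
Population = 16

Comparison: toroidal=22, fixed-dead=16 -> toroidal

Answer: toroidal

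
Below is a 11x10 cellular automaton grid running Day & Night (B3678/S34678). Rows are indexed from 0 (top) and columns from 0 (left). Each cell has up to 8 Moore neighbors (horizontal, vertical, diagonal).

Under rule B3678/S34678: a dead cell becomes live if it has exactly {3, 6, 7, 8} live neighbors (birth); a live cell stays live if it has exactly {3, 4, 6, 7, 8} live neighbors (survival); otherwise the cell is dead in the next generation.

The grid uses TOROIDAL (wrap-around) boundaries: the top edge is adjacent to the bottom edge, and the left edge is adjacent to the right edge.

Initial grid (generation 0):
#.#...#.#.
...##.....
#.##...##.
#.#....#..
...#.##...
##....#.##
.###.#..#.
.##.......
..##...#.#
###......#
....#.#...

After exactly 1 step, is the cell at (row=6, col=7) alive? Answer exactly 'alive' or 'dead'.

Simulating step by step:
Generation 0 (given above): 39 live cells
Generation 1: 38 live cells
....#..#..
...#....#.
..###....#
..#.#..###
..#...#.#.
##.#..#..#
.......#..
###.#...#.
.#.#....#.
###.....#.
..##.#.#..

Cell (6,7) at generation 1: 1 -> alive

Answer: alive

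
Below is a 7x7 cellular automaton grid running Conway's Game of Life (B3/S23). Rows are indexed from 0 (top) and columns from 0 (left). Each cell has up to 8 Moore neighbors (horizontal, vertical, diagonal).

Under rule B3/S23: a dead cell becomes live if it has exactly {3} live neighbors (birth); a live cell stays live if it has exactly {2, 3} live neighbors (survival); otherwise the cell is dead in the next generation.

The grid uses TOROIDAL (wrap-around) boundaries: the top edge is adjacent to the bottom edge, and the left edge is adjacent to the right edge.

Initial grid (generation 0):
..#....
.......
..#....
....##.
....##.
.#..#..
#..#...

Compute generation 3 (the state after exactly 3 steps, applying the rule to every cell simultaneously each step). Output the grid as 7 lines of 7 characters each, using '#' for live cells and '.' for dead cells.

Simulating step by step:
Generation 0 (given above): 10 live cells
Generation 1: 10 live cells
.......
.......
.......
...###.
...#...
...###.
.###...
Generation 2: 7 live cells
..#....
.......
....#..
...##..
..#....
.......
..##...
Generation 3: 11 live cells
(generation 3 grid is the final answer)

Answer: ..##...
.......
...##..
...##..
...#...
..##...
..##...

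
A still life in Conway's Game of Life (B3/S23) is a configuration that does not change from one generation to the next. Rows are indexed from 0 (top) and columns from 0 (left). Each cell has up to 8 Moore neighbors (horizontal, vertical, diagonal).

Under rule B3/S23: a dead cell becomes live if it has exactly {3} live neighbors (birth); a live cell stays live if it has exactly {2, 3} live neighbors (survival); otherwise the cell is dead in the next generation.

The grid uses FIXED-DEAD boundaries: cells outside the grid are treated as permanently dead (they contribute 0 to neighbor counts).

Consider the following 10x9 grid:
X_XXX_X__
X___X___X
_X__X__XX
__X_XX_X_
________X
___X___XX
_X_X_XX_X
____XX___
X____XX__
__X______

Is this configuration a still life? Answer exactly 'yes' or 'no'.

Compute generation 1 and compare to generation 0 (given above):
Generation 1:
_X_XXX___
X_X_X___X
_X__X_XXX
___XXXXX_
___XX_X_X
__X_X_X_X
__XX_XX_X
_______X_
____XXX__
_________
Cell (0,0) differs: gen0=1 vs gen1=0 -> NOT a still life.

Answer: no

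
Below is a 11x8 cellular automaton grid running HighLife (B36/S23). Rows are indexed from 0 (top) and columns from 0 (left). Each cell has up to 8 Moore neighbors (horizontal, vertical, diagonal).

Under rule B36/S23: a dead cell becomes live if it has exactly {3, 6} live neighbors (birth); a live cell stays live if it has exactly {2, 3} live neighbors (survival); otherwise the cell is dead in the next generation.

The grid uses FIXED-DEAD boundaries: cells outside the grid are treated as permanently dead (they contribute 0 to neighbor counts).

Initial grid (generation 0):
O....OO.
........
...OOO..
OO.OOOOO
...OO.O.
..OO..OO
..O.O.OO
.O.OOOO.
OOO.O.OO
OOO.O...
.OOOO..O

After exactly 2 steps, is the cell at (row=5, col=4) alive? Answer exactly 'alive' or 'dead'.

Simulating step by step:
Generation 0 (given above): 44 live cells
Generation 1: 20 live cells
........
......O.
..OO....
.......O
.O...O..
..O.....
.O.O.O..
O.......
...O.OOO
....O.OO
O...O...
Generation 2: 15 live cells
........
........
........
..O.....
........
.OO.O...
.OO.....
..O..O..
....OO.O
...OO..O
.....O..

Cell (5,4) at generation 2: 1 -> alive

Answer: alive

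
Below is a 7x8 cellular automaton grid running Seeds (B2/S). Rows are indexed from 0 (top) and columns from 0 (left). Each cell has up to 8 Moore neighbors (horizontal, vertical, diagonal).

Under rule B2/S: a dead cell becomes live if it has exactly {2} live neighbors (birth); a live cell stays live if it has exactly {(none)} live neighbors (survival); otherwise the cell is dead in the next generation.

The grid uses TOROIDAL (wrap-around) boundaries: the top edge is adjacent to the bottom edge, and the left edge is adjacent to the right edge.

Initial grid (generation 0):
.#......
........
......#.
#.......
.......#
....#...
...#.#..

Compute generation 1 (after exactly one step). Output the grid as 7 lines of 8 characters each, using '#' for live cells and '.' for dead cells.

Simulating step by step:
Generation 0 (given above): 7 live cells
Generation 1: 9 live cells
(generation 1 grid is the final answer)

Answer: ..#.#...
........
.......#
......#.
#.......
...#.##.
..#.....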